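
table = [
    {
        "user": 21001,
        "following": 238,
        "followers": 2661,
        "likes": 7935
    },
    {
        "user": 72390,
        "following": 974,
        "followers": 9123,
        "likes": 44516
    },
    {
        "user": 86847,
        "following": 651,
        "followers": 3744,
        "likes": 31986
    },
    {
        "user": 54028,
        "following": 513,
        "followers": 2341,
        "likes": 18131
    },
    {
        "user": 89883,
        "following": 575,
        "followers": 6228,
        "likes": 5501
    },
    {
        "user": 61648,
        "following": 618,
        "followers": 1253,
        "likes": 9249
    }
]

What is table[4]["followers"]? 6228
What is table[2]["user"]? 86847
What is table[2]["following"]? 651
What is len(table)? 6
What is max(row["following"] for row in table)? 974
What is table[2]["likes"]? 31986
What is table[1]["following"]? 974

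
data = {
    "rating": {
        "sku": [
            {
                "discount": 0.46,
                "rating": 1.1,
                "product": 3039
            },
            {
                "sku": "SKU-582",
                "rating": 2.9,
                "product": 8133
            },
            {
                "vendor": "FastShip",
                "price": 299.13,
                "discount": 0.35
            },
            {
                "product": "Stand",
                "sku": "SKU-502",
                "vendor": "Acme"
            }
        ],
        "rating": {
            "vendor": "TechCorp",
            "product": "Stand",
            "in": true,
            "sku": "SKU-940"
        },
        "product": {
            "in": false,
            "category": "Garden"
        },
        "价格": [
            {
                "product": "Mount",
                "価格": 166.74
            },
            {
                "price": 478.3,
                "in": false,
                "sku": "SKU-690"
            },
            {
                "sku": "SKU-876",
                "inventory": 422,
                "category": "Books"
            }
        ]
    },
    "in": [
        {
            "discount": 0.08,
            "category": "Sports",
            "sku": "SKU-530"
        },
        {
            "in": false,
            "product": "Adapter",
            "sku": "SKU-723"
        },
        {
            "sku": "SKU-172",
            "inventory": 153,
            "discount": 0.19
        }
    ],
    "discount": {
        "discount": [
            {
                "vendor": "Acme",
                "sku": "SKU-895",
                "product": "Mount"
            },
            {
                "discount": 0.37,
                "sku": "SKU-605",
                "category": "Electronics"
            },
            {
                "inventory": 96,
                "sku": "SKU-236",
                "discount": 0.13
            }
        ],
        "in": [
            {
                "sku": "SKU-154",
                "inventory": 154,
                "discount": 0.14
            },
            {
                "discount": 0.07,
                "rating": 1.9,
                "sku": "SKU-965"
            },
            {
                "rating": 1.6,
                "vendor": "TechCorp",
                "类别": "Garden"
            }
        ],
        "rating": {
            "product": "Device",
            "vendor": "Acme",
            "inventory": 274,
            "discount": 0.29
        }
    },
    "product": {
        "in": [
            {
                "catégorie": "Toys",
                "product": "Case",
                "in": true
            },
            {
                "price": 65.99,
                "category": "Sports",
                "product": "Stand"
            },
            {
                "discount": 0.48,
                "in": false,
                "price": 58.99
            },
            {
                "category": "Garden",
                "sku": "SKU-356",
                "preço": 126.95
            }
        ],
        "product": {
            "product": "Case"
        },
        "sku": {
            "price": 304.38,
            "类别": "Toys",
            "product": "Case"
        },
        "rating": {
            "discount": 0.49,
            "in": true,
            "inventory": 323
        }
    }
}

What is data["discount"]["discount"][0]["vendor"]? "Acme"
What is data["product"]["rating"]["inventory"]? 323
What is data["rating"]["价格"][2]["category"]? "Books"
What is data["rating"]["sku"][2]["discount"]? 0.35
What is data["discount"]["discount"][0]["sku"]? "SKU-895"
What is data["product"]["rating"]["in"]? True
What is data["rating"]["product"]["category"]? "Garden"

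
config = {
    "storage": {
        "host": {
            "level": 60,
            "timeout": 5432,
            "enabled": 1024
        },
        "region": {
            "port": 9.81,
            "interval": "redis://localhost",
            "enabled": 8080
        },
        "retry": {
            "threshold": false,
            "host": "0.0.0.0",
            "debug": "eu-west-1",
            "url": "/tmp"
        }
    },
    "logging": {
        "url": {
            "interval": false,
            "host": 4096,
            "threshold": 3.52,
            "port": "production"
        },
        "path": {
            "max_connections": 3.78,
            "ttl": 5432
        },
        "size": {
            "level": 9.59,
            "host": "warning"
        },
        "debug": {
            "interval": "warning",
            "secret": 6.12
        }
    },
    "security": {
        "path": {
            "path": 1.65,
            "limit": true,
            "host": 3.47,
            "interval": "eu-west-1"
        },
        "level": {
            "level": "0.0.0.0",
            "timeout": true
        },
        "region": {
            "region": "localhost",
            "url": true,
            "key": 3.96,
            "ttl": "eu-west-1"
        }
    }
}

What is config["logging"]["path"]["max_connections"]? 3.78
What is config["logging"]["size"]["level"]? 9.59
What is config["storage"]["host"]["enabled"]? 1024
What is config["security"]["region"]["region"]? "localhost"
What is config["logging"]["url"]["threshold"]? 3.52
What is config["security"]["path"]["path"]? 1.65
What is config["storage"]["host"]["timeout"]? 5432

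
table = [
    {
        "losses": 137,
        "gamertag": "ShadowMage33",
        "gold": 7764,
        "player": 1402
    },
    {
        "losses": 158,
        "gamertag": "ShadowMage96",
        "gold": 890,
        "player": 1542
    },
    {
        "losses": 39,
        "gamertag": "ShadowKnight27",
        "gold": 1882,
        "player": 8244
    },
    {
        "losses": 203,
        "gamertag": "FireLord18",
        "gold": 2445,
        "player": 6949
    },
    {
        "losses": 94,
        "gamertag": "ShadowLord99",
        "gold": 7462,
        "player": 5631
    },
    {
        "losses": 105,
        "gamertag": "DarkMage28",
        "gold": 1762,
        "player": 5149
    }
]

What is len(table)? 6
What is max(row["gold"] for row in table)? 7764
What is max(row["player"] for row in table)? 8244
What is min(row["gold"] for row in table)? 890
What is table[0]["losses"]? 137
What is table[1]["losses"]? 158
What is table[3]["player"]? 6949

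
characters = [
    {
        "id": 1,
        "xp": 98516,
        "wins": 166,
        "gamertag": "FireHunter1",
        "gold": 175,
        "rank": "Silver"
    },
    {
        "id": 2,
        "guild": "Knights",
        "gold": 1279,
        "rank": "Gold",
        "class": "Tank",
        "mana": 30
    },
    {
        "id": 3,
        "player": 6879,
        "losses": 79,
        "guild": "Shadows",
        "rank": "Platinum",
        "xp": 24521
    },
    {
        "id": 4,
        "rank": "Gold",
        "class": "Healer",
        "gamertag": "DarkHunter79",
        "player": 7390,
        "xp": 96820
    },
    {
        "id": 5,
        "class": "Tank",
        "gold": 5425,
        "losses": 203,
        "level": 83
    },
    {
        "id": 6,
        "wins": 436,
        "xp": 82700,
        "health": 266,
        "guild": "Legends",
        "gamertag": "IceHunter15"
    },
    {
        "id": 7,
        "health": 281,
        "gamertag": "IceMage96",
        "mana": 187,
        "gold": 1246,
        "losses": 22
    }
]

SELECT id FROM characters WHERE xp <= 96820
[3, 4, 6]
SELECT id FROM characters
[1, 2, 3, 4, 5, 6, 7]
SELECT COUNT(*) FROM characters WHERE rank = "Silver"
1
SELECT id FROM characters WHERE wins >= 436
[6]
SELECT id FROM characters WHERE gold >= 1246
[2, 5, 7]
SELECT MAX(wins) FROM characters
436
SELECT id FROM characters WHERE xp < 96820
[3, 6]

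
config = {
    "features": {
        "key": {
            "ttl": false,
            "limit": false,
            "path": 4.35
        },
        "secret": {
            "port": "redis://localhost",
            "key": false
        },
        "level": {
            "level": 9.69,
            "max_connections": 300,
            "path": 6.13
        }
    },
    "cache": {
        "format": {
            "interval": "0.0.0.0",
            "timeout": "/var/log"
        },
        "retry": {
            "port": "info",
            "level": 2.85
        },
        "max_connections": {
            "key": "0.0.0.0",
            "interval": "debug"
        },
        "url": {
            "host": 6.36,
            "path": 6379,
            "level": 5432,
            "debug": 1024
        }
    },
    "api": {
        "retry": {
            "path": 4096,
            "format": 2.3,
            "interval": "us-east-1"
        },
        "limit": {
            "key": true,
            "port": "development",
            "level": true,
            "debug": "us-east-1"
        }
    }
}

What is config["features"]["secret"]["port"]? "redis://localhost"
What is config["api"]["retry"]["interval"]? "us-east-1"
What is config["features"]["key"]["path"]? 4.35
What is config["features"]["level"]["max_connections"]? 300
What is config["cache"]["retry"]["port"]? "info"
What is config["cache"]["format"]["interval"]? "0.0.0.0"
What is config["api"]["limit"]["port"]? "development"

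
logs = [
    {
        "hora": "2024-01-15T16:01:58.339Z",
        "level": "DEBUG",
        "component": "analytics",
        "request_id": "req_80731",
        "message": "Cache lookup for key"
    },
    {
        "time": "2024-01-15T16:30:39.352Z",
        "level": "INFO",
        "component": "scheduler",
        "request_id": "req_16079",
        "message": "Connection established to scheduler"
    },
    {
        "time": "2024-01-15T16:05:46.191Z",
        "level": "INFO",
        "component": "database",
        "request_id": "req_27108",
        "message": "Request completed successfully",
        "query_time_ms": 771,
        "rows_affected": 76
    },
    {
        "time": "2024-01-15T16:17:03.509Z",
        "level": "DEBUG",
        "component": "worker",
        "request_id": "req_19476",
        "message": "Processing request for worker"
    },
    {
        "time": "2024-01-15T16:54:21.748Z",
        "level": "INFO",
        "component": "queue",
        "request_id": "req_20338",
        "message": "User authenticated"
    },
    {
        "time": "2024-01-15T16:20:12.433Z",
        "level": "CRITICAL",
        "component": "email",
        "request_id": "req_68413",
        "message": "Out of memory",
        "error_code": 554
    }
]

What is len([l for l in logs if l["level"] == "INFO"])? 3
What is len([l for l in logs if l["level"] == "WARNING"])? 0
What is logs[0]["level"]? "DEBUG"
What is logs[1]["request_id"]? "req_16079"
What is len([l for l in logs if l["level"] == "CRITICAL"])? 1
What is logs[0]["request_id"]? "req_80731"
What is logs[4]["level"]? "INFO"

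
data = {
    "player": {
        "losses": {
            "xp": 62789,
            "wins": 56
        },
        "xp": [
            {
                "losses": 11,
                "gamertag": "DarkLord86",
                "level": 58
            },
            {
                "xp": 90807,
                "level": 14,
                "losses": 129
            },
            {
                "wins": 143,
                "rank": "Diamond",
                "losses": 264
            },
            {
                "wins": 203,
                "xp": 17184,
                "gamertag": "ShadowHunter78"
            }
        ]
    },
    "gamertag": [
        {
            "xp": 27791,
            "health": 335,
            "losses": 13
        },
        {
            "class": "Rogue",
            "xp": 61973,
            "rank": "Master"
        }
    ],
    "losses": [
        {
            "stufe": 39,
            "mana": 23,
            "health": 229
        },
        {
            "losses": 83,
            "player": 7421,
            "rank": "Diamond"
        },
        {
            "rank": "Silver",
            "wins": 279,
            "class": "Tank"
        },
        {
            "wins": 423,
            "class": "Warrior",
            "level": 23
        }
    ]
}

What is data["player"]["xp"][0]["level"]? 58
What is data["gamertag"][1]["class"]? "Rogue"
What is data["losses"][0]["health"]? 229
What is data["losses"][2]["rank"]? "Silver"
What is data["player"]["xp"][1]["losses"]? 129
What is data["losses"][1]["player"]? 7421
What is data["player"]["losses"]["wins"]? 56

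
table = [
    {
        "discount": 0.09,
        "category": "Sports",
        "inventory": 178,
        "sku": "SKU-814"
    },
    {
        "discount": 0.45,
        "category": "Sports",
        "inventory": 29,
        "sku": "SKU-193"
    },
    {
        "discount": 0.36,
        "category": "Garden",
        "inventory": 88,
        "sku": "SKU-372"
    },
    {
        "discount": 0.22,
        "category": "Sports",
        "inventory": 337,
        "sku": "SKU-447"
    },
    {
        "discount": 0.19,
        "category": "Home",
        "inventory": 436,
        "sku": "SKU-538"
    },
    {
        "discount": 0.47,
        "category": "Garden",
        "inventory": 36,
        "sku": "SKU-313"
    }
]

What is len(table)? 6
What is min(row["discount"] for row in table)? 0.09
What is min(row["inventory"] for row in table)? 29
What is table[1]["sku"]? "SKU-193"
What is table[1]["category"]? "Sports"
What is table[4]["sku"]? "SKU-538"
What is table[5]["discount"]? 0.47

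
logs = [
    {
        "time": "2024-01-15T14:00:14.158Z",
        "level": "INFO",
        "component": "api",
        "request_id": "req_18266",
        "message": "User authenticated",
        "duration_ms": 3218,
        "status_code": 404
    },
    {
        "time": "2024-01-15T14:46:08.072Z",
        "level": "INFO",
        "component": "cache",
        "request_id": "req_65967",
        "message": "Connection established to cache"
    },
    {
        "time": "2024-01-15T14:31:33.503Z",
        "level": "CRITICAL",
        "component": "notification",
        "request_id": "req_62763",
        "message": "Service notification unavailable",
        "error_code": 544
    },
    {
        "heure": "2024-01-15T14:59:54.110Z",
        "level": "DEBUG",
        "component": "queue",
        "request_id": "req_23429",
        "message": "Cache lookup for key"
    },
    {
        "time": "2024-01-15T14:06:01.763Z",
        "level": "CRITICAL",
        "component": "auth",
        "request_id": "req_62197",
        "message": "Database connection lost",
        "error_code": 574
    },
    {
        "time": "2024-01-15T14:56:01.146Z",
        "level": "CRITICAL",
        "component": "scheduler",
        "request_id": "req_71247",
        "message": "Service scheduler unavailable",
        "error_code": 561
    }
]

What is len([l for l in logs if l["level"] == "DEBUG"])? 1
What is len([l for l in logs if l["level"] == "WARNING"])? 0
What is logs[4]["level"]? "CRITICAL"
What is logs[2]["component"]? "notification"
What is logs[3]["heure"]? "2024-01-15T14:59:54.110Z"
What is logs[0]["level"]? "INFO"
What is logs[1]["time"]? "2024-01-15T14:46:08.072Z"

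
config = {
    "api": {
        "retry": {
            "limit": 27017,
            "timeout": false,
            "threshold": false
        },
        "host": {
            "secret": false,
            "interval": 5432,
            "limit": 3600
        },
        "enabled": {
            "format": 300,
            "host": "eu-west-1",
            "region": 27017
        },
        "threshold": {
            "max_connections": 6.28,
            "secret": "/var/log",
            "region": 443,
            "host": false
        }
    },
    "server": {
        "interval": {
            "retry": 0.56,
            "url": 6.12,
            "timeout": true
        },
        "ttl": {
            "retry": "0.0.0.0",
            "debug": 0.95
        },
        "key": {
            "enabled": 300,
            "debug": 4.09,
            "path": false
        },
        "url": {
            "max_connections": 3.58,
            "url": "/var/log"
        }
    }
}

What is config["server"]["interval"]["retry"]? 0.56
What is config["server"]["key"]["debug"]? 4.09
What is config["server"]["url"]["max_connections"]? 3.58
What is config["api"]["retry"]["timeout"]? False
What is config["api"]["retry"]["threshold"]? False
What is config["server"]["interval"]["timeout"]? True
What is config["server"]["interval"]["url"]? 6.12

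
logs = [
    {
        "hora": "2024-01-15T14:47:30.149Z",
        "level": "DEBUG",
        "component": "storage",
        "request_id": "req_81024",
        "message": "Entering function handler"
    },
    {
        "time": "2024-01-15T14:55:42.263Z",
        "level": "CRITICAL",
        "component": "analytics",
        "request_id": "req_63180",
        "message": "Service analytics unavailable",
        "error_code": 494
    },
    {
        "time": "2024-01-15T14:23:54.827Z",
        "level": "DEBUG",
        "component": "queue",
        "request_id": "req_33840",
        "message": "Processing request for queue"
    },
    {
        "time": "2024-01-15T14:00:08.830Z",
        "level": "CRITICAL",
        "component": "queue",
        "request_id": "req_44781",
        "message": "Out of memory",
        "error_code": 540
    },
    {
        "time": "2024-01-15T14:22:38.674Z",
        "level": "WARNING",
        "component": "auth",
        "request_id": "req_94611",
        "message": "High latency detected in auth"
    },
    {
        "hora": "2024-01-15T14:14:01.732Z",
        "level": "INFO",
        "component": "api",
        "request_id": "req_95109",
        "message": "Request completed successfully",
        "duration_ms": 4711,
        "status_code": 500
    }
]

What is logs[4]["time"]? "2024-01-15T14:22:38.674Z"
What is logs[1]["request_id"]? "req_63180"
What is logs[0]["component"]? "storage"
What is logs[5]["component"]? "api"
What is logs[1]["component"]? "analytics"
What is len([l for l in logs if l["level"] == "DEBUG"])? 2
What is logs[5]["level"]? "INFO"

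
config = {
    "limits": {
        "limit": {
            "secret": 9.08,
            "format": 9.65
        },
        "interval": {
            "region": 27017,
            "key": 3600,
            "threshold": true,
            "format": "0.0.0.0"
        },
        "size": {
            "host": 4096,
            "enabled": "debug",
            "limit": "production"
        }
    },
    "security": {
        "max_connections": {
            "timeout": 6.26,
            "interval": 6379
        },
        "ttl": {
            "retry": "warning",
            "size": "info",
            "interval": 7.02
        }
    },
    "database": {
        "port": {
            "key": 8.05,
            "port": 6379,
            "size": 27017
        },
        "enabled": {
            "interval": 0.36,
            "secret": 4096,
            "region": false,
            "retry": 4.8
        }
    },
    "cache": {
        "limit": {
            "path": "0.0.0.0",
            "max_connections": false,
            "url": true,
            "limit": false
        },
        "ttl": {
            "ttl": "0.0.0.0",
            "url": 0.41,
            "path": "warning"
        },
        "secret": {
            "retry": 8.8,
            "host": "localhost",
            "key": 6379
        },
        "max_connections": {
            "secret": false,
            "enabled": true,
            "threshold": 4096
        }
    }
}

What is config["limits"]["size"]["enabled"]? "debug"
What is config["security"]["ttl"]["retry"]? "warning"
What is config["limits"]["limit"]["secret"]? 9.08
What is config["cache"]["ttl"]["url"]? 0.41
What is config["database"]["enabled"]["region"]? False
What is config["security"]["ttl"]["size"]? "info"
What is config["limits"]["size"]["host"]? 4096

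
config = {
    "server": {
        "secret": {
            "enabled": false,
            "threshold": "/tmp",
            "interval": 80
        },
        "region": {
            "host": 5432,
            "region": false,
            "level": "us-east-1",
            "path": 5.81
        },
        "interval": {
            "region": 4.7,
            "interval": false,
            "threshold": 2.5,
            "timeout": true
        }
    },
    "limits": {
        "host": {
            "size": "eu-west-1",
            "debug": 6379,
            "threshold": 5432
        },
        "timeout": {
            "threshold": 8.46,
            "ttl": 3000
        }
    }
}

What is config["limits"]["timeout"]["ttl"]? 3000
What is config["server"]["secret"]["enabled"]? False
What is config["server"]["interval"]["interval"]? False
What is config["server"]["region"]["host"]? 5432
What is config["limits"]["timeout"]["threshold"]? 8.46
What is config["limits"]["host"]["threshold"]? 5432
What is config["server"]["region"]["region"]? False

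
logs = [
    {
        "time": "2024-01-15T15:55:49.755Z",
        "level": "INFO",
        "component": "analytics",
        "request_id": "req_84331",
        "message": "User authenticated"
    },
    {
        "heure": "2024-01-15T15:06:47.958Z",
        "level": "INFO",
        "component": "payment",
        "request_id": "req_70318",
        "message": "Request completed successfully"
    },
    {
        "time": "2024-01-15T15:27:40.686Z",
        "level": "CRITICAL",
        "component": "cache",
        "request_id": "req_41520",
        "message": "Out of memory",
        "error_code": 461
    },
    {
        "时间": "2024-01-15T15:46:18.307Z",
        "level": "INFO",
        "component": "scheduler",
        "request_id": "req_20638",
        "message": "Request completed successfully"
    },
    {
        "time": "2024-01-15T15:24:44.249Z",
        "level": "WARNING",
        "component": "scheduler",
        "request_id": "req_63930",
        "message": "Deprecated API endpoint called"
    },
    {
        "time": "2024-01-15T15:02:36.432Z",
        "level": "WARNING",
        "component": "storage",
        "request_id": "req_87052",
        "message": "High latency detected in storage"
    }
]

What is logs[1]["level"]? "INFO"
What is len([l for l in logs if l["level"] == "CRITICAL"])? 1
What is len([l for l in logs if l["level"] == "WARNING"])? 2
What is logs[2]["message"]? "Out of memory"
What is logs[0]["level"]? "INFO"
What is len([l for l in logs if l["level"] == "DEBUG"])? 0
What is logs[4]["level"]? "WARNING"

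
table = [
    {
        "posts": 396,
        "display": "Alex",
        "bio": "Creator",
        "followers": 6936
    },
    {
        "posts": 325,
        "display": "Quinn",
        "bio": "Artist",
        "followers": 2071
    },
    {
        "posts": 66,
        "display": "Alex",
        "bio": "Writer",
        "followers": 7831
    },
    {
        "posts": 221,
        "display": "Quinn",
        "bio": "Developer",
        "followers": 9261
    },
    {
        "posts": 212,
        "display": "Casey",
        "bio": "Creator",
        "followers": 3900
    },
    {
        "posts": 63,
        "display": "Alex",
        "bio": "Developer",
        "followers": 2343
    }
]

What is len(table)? 6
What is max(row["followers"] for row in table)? 9261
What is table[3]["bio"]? "Developer"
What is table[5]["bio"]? "Developer"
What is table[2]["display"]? "Alex"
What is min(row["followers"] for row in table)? 2071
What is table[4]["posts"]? 212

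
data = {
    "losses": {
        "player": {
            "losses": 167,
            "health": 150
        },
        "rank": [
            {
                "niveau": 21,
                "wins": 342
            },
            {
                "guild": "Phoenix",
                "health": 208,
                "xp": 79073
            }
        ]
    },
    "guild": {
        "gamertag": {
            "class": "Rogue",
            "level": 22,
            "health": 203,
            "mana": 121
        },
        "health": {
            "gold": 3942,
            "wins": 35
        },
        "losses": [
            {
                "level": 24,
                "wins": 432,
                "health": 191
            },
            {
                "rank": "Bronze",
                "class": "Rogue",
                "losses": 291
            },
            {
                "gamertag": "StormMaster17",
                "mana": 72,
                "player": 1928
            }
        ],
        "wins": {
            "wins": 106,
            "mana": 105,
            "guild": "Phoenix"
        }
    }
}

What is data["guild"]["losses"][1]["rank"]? "Bronze"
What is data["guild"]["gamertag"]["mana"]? 121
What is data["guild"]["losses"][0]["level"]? 24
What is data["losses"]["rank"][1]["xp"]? 79073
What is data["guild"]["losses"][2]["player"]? 1928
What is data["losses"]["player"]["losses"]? 167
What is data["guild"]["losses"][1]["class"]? "Rogue"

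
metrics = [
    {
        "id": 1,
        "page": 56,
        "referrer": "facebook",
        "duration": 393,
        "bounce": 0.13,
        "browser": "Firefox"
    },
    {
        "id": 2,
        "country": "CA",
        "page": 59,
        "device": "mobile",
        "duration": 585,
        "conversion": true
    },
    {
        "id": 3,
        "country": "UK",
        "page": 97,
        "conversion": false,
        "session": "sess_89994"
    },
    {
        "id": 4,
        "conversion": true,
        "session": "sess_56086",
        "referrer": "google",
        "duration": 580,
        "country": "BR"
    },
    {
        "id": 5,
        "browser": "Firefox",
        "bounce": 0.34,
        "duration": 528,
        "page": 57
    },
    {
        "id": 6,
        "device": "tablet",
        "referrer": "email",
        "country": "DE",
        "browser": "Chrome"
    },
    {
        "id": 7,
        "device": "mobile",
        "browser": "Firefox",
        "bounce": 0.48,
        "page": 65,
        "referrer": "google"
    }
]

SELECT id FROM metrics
[1, 2, 3, 4, 5, 6, 7]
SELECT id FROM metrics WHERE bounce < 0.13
[]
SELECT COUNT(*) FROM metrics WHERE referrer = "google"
2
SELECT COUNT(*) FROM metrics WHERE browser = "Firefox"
3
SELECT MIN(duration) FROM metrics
393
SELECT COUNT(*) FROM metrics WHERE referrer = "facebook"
1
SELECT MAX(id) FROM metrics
7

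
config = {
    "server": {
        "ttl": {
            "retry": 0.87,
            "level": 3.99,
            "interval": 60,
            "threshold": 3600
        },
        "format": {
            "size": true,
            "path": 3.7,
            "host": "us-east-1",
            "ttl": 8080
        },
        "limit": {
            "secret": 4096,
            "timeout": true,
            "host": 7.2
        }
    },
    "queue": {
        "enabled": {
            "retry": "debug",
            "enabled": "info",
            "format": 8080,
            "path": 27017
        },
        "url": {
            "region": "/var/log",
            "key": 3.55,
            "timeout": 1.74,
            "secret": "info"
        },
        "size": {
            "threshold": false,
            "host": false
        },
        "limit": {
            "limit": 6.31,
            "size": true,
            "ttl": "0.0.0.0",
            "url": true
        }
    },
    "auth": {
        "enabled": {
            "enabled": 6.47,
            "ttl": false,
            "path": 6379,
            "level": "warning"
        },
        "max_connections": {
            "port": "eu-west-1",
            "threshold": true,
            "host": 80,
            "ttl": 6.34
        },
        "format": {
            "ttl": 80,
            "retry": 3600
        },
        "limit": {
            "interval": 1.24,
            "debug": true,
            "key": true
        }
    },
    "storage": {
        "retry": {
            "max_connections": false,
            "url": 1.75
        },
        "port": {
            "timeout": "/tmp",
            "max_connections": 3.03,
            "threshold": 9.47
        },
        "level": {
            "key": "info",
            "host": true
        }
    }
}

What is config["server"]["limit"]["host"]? 7.2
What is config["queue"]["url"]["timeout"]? 1.74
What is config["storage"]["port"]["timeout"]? "/tmp"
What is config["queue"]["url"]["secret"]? "info"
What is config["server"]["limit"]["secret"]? 4096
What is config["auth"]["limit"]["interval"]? 1.24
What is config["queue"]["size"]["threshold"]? False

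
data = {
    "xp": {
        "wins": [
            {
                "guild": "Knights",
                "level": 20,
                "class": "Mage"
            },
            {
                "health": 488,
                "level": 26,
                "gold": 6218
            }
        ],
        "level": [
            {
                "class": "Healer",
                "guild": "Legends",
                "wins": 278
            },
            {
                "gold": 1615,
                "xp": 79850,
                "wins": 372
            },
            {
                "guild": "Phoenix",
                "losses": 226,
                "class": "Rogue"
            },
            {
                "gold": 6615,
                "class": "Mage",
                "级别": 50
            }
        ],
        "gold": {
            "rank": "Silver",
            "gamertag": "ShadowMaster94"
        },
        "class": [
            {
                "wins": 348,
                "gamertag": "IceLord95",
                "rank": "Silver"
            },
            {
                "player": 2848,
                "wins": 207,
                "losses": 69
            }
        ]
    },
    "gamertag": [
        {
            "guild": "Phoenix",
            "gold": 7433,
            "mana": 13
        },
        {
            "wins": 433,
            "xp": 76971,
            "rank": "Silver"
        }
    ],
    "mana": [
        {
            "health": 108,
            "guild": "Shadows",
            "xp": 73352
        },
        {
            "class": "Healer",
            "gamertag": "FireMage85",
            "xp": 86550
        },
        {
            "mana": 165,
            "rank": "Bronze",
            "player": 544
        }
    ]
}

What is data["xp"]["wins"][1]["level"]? 26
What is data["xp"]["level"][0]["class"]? "Healer"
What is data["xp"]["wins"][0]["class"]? "Mage"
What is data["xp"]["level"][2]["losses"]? 226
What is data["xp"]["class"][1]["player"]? 2848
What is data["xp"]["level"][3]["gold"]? 6615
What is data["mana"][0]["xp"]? 73352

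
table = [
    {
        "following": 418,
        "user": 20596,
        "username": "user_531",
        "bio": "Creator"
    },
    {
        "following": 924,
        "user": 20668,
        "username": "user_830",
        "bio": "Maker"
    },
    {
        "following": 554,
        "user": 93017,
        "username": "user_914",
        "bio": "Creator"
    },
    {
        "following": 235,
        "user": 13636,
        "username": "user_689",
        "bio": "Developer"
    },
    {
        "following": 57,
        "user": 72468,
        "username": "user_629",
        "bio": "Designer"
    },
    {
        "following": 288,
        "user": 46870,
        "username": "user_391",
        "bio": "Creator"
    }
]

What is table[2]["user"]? 93017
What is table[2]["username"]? "user_914"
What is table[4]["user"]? 72468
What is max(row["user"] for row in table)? 93017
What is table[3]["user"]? 13636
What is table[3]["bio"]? "Developer"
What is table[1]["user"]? 20668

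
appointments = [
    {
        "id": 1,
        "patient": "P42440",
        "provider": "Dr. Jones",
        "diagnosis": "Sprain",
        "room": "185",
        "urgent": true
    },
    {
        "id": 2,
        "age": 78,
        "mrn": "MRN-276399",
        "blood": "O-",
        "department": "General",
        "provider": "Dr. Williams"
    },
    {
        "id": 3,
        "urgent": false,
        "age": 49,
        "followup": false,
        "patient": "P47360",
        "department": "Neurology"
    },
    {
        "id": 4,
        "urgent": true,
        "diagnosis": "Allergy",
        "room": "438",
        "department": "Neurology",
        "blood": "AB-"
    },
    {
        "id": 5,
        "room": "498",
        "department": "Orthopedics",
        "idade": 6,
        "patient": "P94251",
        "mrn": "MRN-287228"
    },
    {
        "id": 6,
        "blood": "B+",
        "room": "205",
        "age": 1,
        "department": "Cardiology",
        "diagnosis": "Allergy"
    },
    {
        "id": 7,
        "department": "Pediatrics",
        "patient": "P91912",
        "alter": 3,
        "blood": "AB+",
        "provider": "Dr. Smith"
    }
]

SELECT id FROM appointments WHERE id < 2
[1]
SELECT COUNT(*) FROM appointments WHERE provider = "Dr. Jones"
1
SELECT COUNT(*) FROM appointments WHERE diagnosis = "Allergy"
2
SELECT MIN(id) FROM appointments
1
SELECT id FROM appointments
[1, 2, 3, 4, 5, 6, 7]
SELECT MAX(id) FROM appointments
7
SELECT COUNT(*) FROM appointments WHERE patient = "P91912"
1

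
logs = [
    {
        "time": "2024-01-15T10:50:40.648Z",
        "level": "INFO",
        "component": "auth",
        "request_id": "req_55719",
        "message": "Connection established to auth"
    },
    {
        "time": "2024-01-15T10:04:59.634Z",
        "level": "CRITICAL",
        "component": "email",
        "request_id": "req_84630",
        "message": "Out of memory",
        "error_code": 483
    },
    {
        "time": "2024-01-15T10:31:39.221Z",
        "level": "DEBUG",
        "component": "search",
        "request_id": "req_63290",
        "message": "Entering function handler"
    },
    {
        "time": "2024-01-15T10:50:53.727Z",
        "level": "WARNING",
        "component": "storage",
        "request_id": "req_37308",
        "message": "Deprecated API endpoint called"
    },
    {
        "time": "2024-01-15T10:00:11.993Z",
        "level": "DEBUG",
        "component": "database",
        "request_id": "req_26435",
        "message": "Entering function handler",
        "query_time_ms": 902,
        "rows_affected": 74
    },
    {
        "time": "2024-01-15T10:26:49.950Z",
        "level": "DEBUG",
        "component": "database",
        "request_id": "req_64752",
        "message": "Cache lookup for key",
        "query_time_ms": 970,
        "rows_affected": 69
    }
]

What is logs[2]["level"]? "DEBUG"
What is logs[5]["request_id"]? "req_64752"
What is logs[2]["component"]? "search"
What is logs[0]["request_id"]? "req_55719"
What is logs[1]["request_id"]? "req_84630"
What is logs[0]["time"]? "2024-01-15T10:50:40.648Z"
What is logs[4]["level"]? "DEBUG"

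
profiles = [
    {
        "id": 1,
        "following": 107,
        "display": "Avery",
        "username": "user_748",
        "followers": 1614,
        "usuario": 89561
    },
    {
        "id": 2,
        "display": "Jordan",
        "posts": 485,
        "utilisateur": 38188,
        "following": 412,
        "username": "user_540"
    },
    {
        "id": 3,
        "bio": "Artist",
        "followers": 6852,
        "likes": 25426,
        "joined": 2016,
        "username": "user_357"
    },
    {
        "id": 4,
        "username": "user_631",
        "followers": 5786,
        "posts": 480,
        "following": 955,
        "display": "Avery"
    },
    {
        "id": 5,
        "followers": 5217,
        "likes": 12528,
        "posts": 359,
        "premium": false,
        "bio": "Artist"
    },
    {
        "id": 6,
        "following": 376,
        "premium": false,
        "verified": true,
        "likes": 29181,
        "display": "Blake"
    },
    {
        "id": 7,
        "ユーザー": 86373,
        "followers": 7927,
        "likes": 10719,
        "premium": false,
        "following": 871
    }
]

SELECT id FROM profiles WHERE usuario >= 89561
[1]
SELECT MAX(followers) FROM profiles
7927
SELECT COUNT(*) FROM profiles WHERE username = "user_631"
1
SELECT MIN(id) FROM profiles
1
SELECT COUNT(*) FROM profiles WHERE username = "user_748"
1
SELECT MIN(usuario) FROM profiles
89561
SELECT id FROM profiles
[1, 2, 3, 4, 5, 6, 7]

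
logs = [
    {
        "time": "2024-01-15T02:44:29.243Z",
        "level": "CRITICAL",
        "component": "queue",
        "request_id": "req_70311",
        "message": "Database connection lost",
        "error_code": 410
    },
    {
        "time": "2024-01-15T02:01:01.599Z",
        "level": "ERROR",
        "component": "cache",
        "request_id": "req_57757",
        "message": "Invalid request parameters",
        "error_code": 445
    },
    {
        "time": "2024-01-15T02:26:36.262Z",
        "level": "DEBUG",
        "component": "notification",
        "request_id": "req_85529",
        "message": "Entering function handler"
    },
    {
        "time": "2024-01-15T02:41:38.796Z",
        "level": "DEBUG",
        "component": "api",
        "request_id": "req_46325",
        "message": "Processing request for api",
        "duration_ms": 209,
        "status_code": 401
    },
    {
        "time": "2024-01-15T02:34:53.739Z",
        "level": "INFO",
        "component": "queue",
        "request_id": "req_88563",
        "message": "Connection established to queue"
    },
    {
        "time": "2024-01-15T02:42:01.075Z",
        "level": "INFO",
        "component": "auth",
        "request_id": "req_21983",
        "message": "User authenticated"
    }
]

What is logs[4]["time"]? "2024-01-15T02:34:53.739Z"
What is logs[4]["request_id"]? "req_88563"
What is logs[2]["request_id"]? "req_85529"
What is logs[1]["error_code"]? 445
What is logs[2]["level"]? "DEBUG"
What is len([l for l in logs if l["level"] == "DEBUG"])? 2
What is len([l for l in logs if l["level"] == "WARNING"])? 0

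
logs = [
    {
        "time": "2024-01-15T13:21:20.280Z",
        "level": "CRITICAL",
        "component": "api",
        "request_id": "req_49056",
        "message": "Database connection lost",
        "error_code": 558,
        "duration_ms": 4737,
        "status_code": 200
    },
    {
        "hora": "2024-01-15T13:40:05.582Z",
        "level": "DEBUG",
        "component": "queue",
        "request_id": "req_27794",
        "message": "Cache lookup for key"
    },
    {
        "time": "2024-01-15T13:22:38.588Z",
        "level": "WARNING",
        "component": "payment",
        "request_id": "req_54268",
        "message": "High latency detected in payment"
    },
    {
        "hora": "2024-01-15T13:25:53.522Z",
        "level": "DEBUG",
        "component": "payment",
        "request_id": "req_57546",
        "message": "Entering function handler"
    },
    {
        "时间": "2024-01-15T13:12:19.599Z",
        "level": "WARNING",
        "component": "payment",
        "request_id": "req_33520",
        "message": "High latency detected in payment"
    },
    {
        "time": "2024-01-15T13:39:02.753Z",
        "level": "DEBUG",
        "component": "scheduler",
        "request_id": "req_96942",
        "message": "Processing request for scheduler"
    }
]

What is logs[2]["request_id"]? "req_54268"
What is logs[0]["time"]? "2024-01-15T13:21:20.280Z"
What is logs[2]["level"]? "WARNING"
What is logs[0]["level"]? "CRITICAL"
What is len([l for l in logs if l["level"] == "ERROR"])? 0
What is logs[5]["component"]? "scheduler"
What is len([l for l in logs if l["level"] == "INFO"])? 0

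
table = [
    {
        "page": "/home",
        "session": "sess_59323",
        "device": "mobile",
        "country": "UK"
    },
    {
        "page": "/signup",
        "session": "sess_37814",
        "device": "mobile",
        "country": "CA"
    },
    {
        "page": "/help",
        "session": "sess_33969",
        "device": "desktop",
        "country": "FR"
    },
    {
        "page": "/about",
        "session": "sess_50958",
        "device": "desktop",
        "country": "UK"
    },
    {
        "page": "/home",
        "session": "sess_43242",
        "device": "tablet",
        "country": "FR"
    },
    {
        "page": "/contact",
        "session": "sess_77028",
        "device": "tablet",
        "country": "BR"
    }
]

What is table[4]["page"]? "/home"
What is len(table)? 6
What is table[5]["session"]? "sess_77028"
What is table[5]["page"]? "/contact"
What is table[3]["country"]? "UK"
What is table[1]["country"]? "CA"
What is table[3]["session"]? "sess_50958"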